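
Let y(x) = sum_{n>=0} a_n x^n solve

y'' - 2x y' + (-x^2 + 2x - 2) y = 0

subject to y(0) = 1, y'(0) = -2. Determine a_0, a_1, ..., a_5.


Ansatz: y(x) = sum_{n>=0} a_n x^n, so y'(x) = sum_{n>=1} n a_n x^(n-1) and y''(x) = sum_{n>=2} n(n-1) a_n x^(n-2).
Substitute into P(x) y'' + Q(x) y' + R(x) y = 0 with P(x) = 1, Q(x) = -2x, R(x) = -x^2 + 2x - 2, and match powers of x.
Initial conditions: a_0 = 1, a_1 = -2.
Setting the coefficient of each power of x to zero and solving order by order (substituting the coefficients already found):
  x^0: 2 a_2 - 2 a_0 = 0  ->  2 a_2 = 2 a_0 = 2  ->  a_2 = 1
  x^1: 6 a_3 - 4 a_1 + 2 a_0 = 0  ->  6 a_3 = 4 a_1 - 2 a_0 = -10  ->  a_3 = -5/3
  x^2: 12 a_4 - 6 a_2 + 2 a_1 - a_0 = 0  ->  12 a_4 = 6 a_2 - 2 a_1 + a_0 = 11  ->  a_4 = 11/12
  x^3: 20 a_5 - 8 a_3 + 2 a_2 - a_1 = 0  ->  20 a_5 = 8 a_3 - 2 a_2 + a_1 = -52/3  ->  a_5 = -13/15
Truncated series: y(x) = 1 - 2 x + x^2 - (5/3) x^3 + (11/12) x^4 - (13/15) x^5 + O(x^6).

a_0 = 1; a_1 = -2; a_2 = 1; a_3 = -5/3; a_4 = 11/12; a_5 = -13/15


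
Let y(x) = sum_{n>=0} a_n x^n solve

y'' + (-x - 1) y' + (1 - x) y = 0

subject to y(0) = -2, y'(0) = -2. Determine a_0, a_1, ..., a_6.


Ansatz: y(x) = sum_{n>=0} a_n x^n, so y'(x) = sum_{n>=1} n a_n x^(n-1) and y''(x) = sum_{n>=2} n(n-1) a_n x^(n-2).
Substitute into P(x) y'' + Q(x) y' + R(x) y = 0 with P(x) = 1, Q(x) = -x - 1, R(x) = 1 - x, and match powers of x.
Initial conditions: a_0 = -2, a_1 = -2.
Setting the coefficient of each power of x to zero and solving order by order (substituting the coefficients already found):
  x^0: 2 a_2 - a_1 + a_0 = 0  ->  2 a_2 = a_1 - a_0 = 0  ->  a_2 = 0
  x^1: 6 a_3 - 2 a_2 - a_0 = 0  ->  6 a_3 = 2 a_2 + a_0 = -2  ->  a_3 = -1/3
  x^2: 12 a_4 - 3 a_3 - a_2 - a_1 = 0  ->  12 a_4 = 3 a_3 + a_2 + a_1 = -3  ->  a_4 = -1/4
  x^3: 20 a_5 - 4 a_4 - 2 a_3 - a_2 = 0  ->  20 a_5 = 4 a_4 + 2 a_3 + a_2 = -5/3  ->  a_5 = -1/12
  x^4: 30 a_6 - 5 a_5 - 3 a_4 - a_3 = 0  ->  30 a_6 = 5 a_5 + 3 a_4 + a_3 = -3/2  ->  a_6 = -1/20
Truncated series: y(x) = -2 - 2 x - (1/3) x^3 - (1/4) x^4 - (1/12) x^5 - (1/20) x^6 + O(x^7).

a_0 = -2; a_1 = -2; a_2 = 0; a_3 = -1/3; a_4 = -1/4; a_5 = -1/12; a_6 = -1/20


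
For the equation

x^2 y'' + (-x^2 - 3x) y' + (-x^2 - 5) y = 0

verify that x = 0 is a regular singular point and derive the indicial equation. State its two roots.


Divide by x^2 to reach normal form y'' + P_1(x) y' + P_2(x) y = 0 with P_1(x) = -1 - 3/x and P_2(x) = -1 - 5/x^2.
x = 0 is a singular point because the y'-coefficient -1 - 3/x has a pole at x = 0 and the y-coefficient -1 - 5/x^2 has a pole at x = 0.
It is a regular singular point because x P_1(x) = p(x) = -x - 3 and x^2 P_2(x) = q(x) = -x^2 - 5 are polynomials, hence analytic at x = 0.
p(0) = -3,  q(0) = -5.
Indicial equation: r(r-1) + p(0) r + q(0) = 0, i.e. r^2 + (p(0) - 1) r + q(0) = 0, i.e. r^2 - 4 r - 5 = 0.
Discriminant: (-4)^2 - 4(-5) = 36, so r = (4 ± 6)/2.
Solving: r_1 = 5, r_2 = -1.

indicial: r^2 - 4 r - 5 = 0; roots r_1 = 5, r_2 = -1


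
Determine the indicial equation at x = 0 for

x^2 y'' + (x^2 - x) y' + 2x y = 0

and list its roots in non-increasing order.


Divide by x^2 to reach normal form y'' + P_1(x) y' + P_2(x) y = 0 with P_1(x) = 1 - 1/x and P_2(x) = 2/x.
x = 0 is a singular point because the y'-coefficient 1 - 1/x has a pole at x = 0 and the y-coefficient 2/x has a pole at x = 0.
It is a regular singular point because x P_1(x) = p(x) = x - 1 and x^2 P_2(x) = q(x) = 2x are polynomials, hence analytic at x = 0.
p(0) = -1,  q(0) = 0.
Indicial equation: r(r-1) + p(0) r + q(0) = 0, i.e. r^2 + (p(0) - 1) r + q(0) = 0, i.e. r^2 - 2 r = 0.
Discriminant: (-2)^2 - 4(0) = 4, so r = (2 ± 2)/2.
Solving: r_1 = 2, r_2 = 0.

indicial: r^2 - 2 r = 0; roots r_1 = 2, r_2 = 0


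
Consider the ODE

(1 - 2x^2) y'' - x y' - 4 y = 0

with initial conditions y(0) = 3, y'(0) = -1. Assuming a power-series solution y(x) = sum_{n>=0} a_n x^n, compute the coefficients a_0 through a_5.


Ansatz: y(x) = sum_{n>=0} a_n x^n, so y'(x) = sum_{n>=1} n a_n x^(n-1) and y''(x) = sum_{n>=2} n(n-1) a_n x^(n-2).
Substitute into P(x) y'' + Q(x) y' + R(x) y = 0 with P(x) = 1 - 2x^2, Q(x) = -x, R(x) = -4, and match powers of x.
Initial conditions: a_0 = 3, a_1 = -1.
Setting the coefficient of each power of x to zero and solving order by order (substituting the coefficients already found):
  x^0: 2 a_2 - 4 a_0 = 0  ->  2 a_2 = 4 a_0 = 12  ->  a_2 = 6
  x^1: 6 a_3 - 5 a_1 = 0  ->  6 a_3 = 5 a_1 = -5  ->  a_3 = -5/6
  x^2: 12 a_4 - 10 a_2 = 0  ->  12 a_4 = 10 a_2 = 60  ->  a_4 = 5
  x^3: 20 a_5 - 19 a_3 = 0  ->  20 a_5 = 19 a_3 = -95/6  ->  a_5 = -19/24
Truncated series: y(x) = 3 - x + 6 x^2 - (5/6) x^3 + 5 x^4 - (19/24) x^5 + O(x^6).

a_0 = 3; a_1 = -1; a_2 = 6; a_3 = -5/6; a_4 = 5; a_5 = -19/24


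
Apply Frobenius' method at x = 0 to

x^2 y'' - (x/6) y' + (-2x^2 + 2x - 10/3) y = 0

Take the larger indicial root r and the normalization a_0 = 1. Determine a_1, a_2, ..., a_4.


Write in Frobenius form y'' + (p(x)/x) y' + (q(x)/x^2) y = 0:
  p(x) = -1/6,  q(x) = -2x^2 + 2x - 10/3.
Indicial equation: r(r-1) + (-1/6) r + (-10/3) = 0 -> roots r_1 = 5/2, r_2 = -4/3.
Take r = r_1 = 5/2. Let y(x) = x^r sum_{n>=0} a_n x^n with a_0 = 1.
Substitute y = x^r sum a_n x^n and match x^{r+n}. The recurrence is
  D(n) a_n + 2 a_{n-1} - 2 a_{n-2} = 0,  where D(n) = (r+n)(r+n-1) + (-1/6)(r+n) + (-10/3).
  a_n = [-2 a_{n-1} + 2 a_{n-2}] / D(n).
Since the indicial polynomial factors as (r - r_1)(r - r_2), D(n) = (r_1 + n - r_1)(r_1 + n - r_2) = n(n + 23/6).
Evaluating step by step (a_0 = 1):
  n = 1: D(1) = 1(1 + 23/6) = 29/6; numerator = -2(1) = -2; a_1 = (-2)/(29/6) = -12/29
  n = 2: D(2) = 2(2 + 23/6) = 35/3; numerator = -2(-12/29) + 2(1) = 82/29; a_2 = (82/29)/(35/3) = 246/1015
  n = 3: D(3) = 3(3 + 23/6) = 41/2; numerator = -2(246/1015) + 2(-12/29) = -1332/1015; a_3 = (-1332/1015)/(41/2) = -2664/41615
  n = 4: D(4) = 4(4 + 23/6) = 94/3; numerator = -2(-2664/41615) + 2(246/1015) = 5100/8323; a_4 = (5100/8323)/(94/3) = 7650/391181

r = 5/2; a_0 = 1; a_1 = -12/29; a_2 = 246/1015; a_3 = -2664/41615; a_4 = 7650/391181


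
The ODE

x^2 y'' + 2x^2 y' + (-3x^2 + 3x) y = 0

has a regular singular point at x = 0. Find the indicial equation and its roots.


Divide by x^2 to reach normal form y'' + P_1(x) y' + P_2(x) y = 0 with P_1(x) = 2 and P_2(x) = -3 + 3/x.
x = 0 is a singular point because the y-coefficient -3 + 3/x has a pole at x = 0.
It is a regular singular point because x P_1(x) = p(x) = 2x and x^2 P_2(x) = q(x) = -3x^2 + 3x are polynomials, hence analytic at x = 0.
p(0) = 0,  q(0) = 0.
Indicial equation: r(r-1) + p(0) r + q(0) = 0, i.e. r^2 + (p(0) - 1) r + q(0) = 0, i.e. r^2 - 1 r = 0.
Discriminant: (-1)^2 - 4(0) = 1, so r = (1 ± 1)/2.
Solving: r_1 = 1, r_2 = 0.

indicial: r^2 - 1 r = 0; roots r_1 = 1, r_2 = 0


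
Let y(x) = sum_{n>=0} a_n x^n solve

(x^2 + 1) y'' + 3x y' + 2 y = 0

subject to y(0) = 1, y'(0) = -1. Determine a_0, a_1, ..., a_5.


Ansatz: y(x) = sum_{n>=0} a_n x^n, so y'(x) = sum_{n>=1} n a_n x^(n-1) and y''(x) = sum_{n>=2} n(n-1) a_n x^(n-2).
Substitute into P(x) y'' + Q(x) y' + R(x) y = 0 with P(x) = x^2 + 1, Q(x) = 3x, R(x) = 2, and match powers of x.
Initial conditions: a_0 = 1, a_1 = -1.
Setting the coefficient of each power of x to zero and solving order by order (substituting the coefficients already found):
  x^0: 2 a_2 + 2 a_0 = 0  ->  2 a_2 = -2 a_0 = -2  ->  a_2 = -1
  x^1: 6 a_3 + 5 a_1 = 0  ->  6 a_3 = -5 a_1 = 5  ->  a_3 = 5/6
  x^2: 12 a_4 + 10 a_2 = 0  ->  12 a_4 = -10 a_2 = 10  ->  a_4 = 5/6
  x^3: 20 a_5 + 17 a_3 = 0  ->  20 a_5 = -17 a_3 = -85/6  ->  a_5 = -17/24
Truncated series: y(x) = 1 - x - x^2 + (5/6) x^3 + (5/6) x^4 - (17/24) x^5 + O(x^6).

a_0 = 1; a_1 = -1; a_2 = -1; a_3 = 5/6; a_4 = 5/6; a_5 = -17/24


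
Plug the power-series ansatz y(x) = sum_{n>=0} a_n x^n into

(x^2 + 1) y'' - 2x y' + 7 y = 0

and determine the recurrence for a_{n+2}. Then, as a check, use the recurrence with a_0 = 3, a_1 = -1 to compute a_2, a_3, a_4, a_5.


Substitute y = sum_n a_n x^n.
(1 + 1 x^2) y'' contributes (n+2)(n+1) a_{n+2} + n(n-1) a_n at x^n.
-2 x y'(x) contributes -2 n a_n at x^n.
7 y(x) contributes 7 a_n at x^n.
Matching x^n: (n+2)(n+1) a_{n+2} + (n(n-1) - 2 n + 7) a_n = 0.
Thus a_{n+2} = (-n(n-1) + 2 n - 7) / ((n+1)(n+2)) * a_n.

Check with a_0 = 3, a_1 = -1 (apply the recurrence for n = 0, 1, 2, 3): a_0 = 3, a_1 = -1, a_2 = -21/2, a_3 = 5/6, a_4 = 35/8, a_5 = -7/24.

a_(n+2) = (-n(n-1) + 2 n - 7) / ((n+1)(n+2)) * a_n; check: a_0 = 3, a_1 = -1, a_2 = -21/2, a_3 = 5/6, a_4 = 35/8, a_5 = -7/24


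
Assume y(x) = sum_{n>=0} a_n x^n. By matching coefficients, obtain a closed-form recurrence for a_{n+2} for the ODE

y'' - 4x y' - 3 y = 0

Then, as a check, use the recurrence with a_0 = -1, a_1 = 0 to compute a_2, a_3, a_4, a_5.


Substitute y = sum_n a_n x^n.
y''(x) has coefficient (n+2)(n+1) a_{n+2} at x^n;
-4 x y'(x) has coefficient -4 n a_n at x^n (shift);
-3 y(x) has coefficient -3 a_n at x^n.
Matching x^n: (n+2)(n+1) a_{n+2} + (-4n - 3) a_n = 0.
Thus a_{n+2} = (4n + 3) / ((n+1)(n+2)) * a_n.

Check with a_0 = -1, a_1 = 0 (apply the recurrence for n = 0, 1, 2, 3): a_0 = -1, a_1 = 0, a_2 = -3/2, a_3 = 0, a_4 = -11/8, a_5 = 0.

a_(n+2) = (4n + 3) / ((n+1)(n+2)) * a_n; check: a_0 = -1, a_1 = 0, a_2 = -3/2, a_3 = 0, a_4 = -11/8, a_5 = 0


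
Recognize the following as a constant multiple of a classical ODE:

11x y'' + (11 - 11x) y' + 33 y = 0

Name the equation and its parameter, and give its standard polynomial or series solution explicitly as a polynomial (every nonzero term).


All three coefficients share the factor 11; dividing through by 11 gives  x y'' + (1 - x) y' + 3 y = 0.
This matches the Laguerre equation x y'' + (1 - x) y' + n y = 0 with n = 3; the polynomial solution is L_3(x).
With y = sum_k a_k x^k, matching x^k gives (k+1)k a_{k+1} + (k+1) a_{k+1} - k a_k + n a_k = 0, i.e. (k+1)^2 a_{k+1} = (k - n) a_k = (k - 3) a_k. The right side vanishes at k = 3, so the series terminates at degree 3.
Standard normalization L_n(0) = 1 gives a_0 = 1. Work upward with a_{k+1} = (k - 3) a_k / (k+1)^2:
  a_1 = (0 - 3)(1) / 1^2 = -3/1 = -3
  a_2 = (1 - 3)(-3) / 2^2 = 6/4 = 3/2
  a_3 = (2 - 3)(3/2) / 3^2 = (-3/2)/9 = -1/6
Hence L_3(x) = -x^3/6 + 3 x^2/2 - 3 x + 1.

L_3(x); series = -x^3/6 + 3 x^2/2 - 3 x + 1


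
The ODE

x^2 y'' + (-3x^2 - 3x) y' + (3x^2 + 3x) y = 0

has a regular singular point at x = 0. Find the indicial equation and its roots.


Divide by x^2 to reach normal form y'' + P_1(x) y' + P_2(x) y = 0 with P_1(x) = -3 - 3/x and P_2(x) = 3 + 3/x.
x = 0 is a singular point because the y'-coefficient -3 - 3/x has a pole at x = 0 and the y-coefficient 3 + 3/x has a pole at x = 0.
It is a regular singular point because x P_1(x) = p(x) = -3x - 3 and x^2 P_2(x) = q(x) = 3x^2 + 3x are polynomials, hence analytic at x = 0.
p(0) = -3,  q(0) = 0.
Indicial equation: r(r-1) + p(0) r + q(0) = 0, i.e. r^2 + (p(0) - 1) r + q(0) = 0, i.e. r^2 - 4 r = 0.
Discriminant: (-4)^2 - 4(0) = 16, so r = (4 ± 4)/2.
Solving: r_1 = 4, r_2 = 0.

indicial: r^2 - 4 r = 0; roots r_1 = 4, r_2 = 0


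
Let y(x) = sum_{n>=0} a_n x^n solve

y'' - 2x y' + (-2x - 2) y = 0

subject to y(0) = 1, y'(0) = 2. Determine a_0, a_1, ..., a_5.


Ansatz: y(x) = sum_{n>=0} a_n x^n, so y'(x) = sum_{n>=1} n a_n x^(n-1) and y''(x) = sum_{n>=2} n(n-1) a_n x^(n-2).
Substitute into P(x) y'' + Q(x) y' + R(x) y = 0 with P(x) = 1, Q(x) = -2x, R(x) = -2x - 2, and match powers of x.
Initial conditions: a_0 = 1, a_1 = 2.
Setting the coefficient of each power of x to zero and solving order by order (substituting the coefficients already found):
  x^0: 2 a_2 - 2 a_0 = 0  ->  2 a_2 = 2 a_0 = 2  ->  a_2 = 1
  x^1: 6 a_3 - 4 a_1 - 2 a_0 = 0  ->  6 a_3 = 4 a_1 + 2 a_0 = 10  ->  a_3 = 5/3
  x^2: 12 a_4 - 6 a_2 - 2 a_1 = 0  ->  12 a_4 = 6 a_2 + 2 a_1 = 10  ->  a_4 = 5/6
  x^3: 20 a_5 - 8 a_3 - 2 a_2 = 0  ->  20 a_5 = 8 a_3 + 2 a_2 = 46/3  ->  a_5 = 23/30
Truncated series: y(x) = 1 + 2 x + x^2 + (5/3) x^3 + (5/6) x^4 + (23/30) x^5 + O(x^6).

a_0 = 1; a_1 = 2; a_2 = 1; a_3 = 5/3; a_4 = 5/6; a_5 = 23/30


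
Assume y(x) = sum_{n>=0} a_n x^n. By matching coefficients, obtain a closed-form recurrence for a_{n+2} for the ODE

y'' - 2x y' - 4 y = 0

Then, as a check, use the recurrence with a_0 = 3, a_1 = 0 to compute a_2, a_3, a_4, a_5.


Substitute y = sum_n a_n x^n.
y''(x) has coefficient (n+2)(n+1) a_{n+2} at x^n;
-2 x y'(x) has coefficient -2 n a_n at x^n (shift);
-4 y(x) has coefficient -4 a_n at x^n.
Matching x^n: (n+2)(n+1) a_{n+2} + (-2n - 4) a_n = 0.
Thus a_{n+2} = (2n + 4) / ((n+1)(n+2)) * a_n.

Check with a_0 = 3, a_1 = 0 (apply the recurrence for n = 0, 1, 2, 3): a_0 = 3, a_1 = 0, a_2 = 6, a_3 = 0, a_4 = 4, a_5 = 0.

a_(n+2) = (2n + 4) / ((n+1)(n+2)) * a_n; check: a_0 = 3, a_1 = 0, a_2 = 6, a_3 = 0, a_4 = 4, a_5 = 0


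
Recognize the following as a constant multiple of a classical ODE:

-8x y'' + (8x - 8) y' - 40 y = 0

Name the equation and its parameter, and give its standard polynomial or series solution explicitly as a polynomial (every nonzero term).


All three coefficients share the factor -8; dividing through by -8 gives  x y'' + (1 - x) y' + 5 y = 0.
This matches the Laguerre equation x y'' + (1 - x) y' + n y = 0 with n = 5; the polynomial solution is L_5(x).
With y = sum_k a_k x^k, matching x^k gives (k+1)k a_{k+1} + (k+1) a_{k+1} - k a_k + n a_k = 0, i.e. (k+1)^2 a_{k+1} = (k - n) a_k = (k - 5) a_k. The right side vanishes at k = 5, so the series terminates at degree 5.
Standard normalization L_n(0) = 1 gives a_0 = 1. Work upward with a_{k+1} = (k - 5) a_k / (k+1)^2:
  a_1 = (0 - 5)(1) / 1^2 = -5/1 = -5
  a_2 = (1 - 5)(-5) / 2^2 = 20/4 = 5
  a_3 = (2 - 5)(5) / 3^2 = -15/9 = -5/3
  a_4 = (3 - 5)(-5/3) / 4^2 = (10/3)/16 = 5/24
  a_5 = (4 - 5)(5/24) / 5^2 = (-5/24)/25 = -1/120
Hence L_5(x) = -x^5/120 + 5 x^4/24 - 5 x^3/3 + 5 x^2 - 5 x + 1.

L_5(x); series = -x^5/120 + 5 x^4/24 - 5 x^3/3 + 5 x^2 - 5 x + 1


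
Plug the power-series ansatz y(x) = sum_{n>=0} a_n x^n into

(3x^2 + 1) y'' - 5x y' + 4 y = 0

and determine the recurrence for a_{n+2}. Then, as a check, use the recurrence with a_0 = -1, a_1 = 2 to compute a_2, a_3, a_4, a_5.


Substitute y = sum_n a_n x^n.
(1 + 3 x^2) y'' contributes (n+2)(n+1) a_{n+2} + 3 n(n-1) a_n at x^n.
-5 x y'(x) contributes -5 n a_n at x^n.
4 y(x) contributes 4 a_n at x^n.
Matching x^n: (n+2)(n+1) a_{n+2} + (3 n(n-1) - 5 n + 4) a_n = 0.
Thus a_{n+2} = (-3 n(n-1) + 5 n - 4) / ((n+1)(n+2)) * a_n.

Check with a_0 = -1, a_1 = 2 (apply the recurrence for n = 0, 1, 2, 3): a_0 = -1, a_1 = 2, a_2 = 2, a_3 = 1/3, a_4 = 0, a_5 = -7/60.

a_(n+2) = (-3 n(n-1) + 5 n - 4) / ((n+1)(n+2)) * a_n; check: a_0 = -1, a_1 = 2, a_2 = 2, a_3 = 1/3, a_4 = 0, a_5 = -7/60


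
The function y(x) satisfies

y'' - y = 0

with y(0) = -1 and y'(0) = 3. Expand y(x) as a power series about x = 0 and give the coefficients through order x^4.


Ansatz: y(x) = sum_{n>=0} a_n x^n, so y'(x) = sum_{n>=1} n a_n x^(n-1) and y''(x) = sum_{n>=2} n(n-1) a_n x^(n-2).
Substitute into P(x) y'' + Q(x) y' + R(x) y = 0 with P(x) = 1, Q(x) = 0, R(x) = -1, and match powers of x.
Initial conditions: a_0 = -1, a_1 = 3.
Setting the coefficient of each power of x to zero and solving order by order (substituting the coefficients already found):
  x^0: 2 a_2 - a_0 = 0  ->  2 a_2 = a_0 = -1  ->  a_2 = -1/2
  x^1: 6 a_3 - a_1 = 0  ->  6 a_3 = a_1 = 3  ->  a_3 = 1/2
  x^2: 12 a_4 - a_2 = 0  ->  12 a_4 = a_2 = -1/2  ->  a_4 = -1/24
Truncated series: y(x) = -1 + 3 x - (1/2) x^2 + (1/2) x^3 - (1/24) x^4 + O(x^5).

a_0 = -1; a_1 = 3; a_2 = -1/2; a_3 = 1/2; a_4 = -1/24


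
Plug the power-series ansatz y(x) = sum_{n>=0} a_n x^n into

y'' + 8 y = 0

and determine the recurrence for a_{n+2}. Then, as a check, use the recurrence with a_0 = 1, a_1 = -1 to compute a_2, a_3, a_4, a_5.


Substitute y = sum_n a_n x^n into y'' + (const) y = 0.
y''(x) = sum_{n>=0} (n+2)(n+1) a_{n+2} x^n.
The ODE becomes sum_n [(n+2)(n+1) a_{n+2} + 8 a_n] x^n = 0.
Setting each coefficient to zero gives the recurrence:
  (n+2)(n+1) a_{n+2} + 8 a_n = 0,
  a_{n+2} = -8 / ((n+1)(n+2)) a_n.

Check with a_0 = 1, a_1 = -1 (apply the recurrence for n = 0, 1, 2, 3): a_0 = 1, a_1 = -1, a_2 = -4, a_3 = 4/3, a_4 = 8/3, a_5 = -8/15.

a_{n+2} = -8/((n+1)(n+2)) * a_n; check: a_0 = 1, a_1 = -1, a_2 = -4, a_3 = 4/3, a_4 = 8/3, a_5 = -8/15


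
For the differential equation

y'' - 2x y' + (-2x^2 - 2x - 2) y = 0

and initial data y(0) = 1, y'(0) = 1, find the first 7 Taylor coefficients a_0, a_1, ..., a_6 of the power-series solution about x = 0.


Ansatz: y(x) = sum_{n>=0} a_n x^n, so y'(x) = sum_{n>=1} n a_n x^(n-1) and y''(x) = sum_{n>=2} n(n-1) a_n x^(n-2).
Substitute into P(x) y'' + Q(x) y' + R(x) y = 0 with P(x) = 1, Q(x) = -2x, R(x) = -2x^2 - 2x - 2, and match powers of x.
Initial conditions: a_0 = 1, a_1 = 1.
Setting the coefficient of each power of x to zero and solving order by order (substituting the coefficients already found):
  x^0: 2 a_2 - 2 a_0 = 0  ->  2 a_2 = 2 a_0 = 2  ->  a_2 = 1
  x^1: 6 a_3 - 4 a_1 - 2 a_0 = 0  ->  6 a_3 = 4 a_1 + 2 a_0 = 6  ->  a_3 = 1
  x^2: 12 a_4 - 6 a_2 - 2 a_1 - 2 a_0 = 0  ->  12 a_4 = 6 a_2 + 2 a_1 + 2 a_0 = 10  ->  a_4 = 5/6
  x^3: 20 a_5 - 8 a_3 - 2 a_2 - 2 a_1 = 0  ->  20 a_5 = 8 a_3 + 2 a_2 + 2 a_1 = 12  ->  a_5 = 3/5
  x^4: 30 a_6 - 10 a_4 - 2 a_3 - 2 a_2 = 0  ->  30 a_6 = 10 a_4 + 2 a_3 + 2 a_2 = 37/3  ->  a_6 = 37/90
Truncated series: y(x) = 1 + x + x^2 + x^3 + (5/6) x^4 + (3/5) x^5 + (37/90) x^6 + O(x^7).

a_0 = 1; a_1 = 1; a_2 = 1; a_3 = 1; a_4 = 5/6; a_5 = 3/5; a_6 = 37/90


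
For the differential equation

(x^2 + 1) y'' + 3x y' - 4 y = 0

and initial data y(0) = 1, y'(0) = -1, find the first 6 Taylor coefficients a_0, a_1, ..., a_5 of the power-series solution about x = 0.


Ansatz: y(x) = sum_{n>=0} a_n x^n, so y'(x) = sum_{n>=1} n a_n x^(n-1) and y''(x) = sum_{n>=2} n(n-1) a_n x^(n-2).
Substitute into P(x) y'' + Q(x) y' + R(x) y = 0 with P(x) = x^2 + 1, Q(x) = 3x, R(x) = -4, and match powers of x.
Initial conditions: a_0 = 1, a_1 = -1.
Setting the coefficient of each power of x to zero and solving order by order (substituting the coefficients already found):
  x^0: 2 a_2 - 4 a_0 = 0  ->  2 a_2 = 4 a_0 = 4  ->  a_2 = 2
  x^1: 6 a_3 - a_1 = 0  ->  6 a_3 = a_1 = -1  ->  a_3 = -1/6
  x^2: 12 a_4 + 4 a_2 = 0  ->  12 a_4 = -4 a_2 = -8  ->  a_4 = -2/3
  x^3: 20 a_5 + 11 a_3 = 0  ->  20 a_5 = -11 a_3 = 11/6  ->  a_5 = 11/120
Truncated series: y(x) = 1 - x + 2 x^2 - (1/6) x^3 - (2/3) x^4 + (11/120) x^5 + O(x^6).

a_0 = 1; a_1 = -1; a_2 = 2; a_3 = -1/6; a_4 = -2/3; a_5 = 11/120


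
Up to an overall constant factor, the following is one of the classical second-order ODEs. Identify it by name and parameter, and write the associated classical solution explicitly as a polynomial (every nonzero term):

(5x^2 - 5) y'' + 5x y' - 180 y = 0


All three coefficients share the factor -5; dividing through by -5 gives  (1 - x^2) y'' - x y' + 36 y = 0.
This matches the Chebyshev equation (1 - x^2) y'' - x y' + n^2 y = 0 (note the -x y' term, not -2x y') with n^2 = 36, so n = 6; the polynomial solution is T_6(x).
With y = sum_k a_k x^k, matching x^k gives (k+2)(k+1) a_{k+2} = (k^2 - n^2) a_k = (k - 6)(k + 6) a_k. The right side vanishes at k = 6, so the series with the parity of 6 terminates at degree 6.
Standard normalization: leading coefficient of T_n is 2^(n-1), so a_6 = 2^5 = 32. Work downward with a_k = (k+1)(k+2) a_{k+2} / ((k - 6)(k + 6)):
  a_4 = (5)(6)(32) / ((4 - 6)(4 + 6)) = 960/(-20) = -48
  a_2 = (3)(4)(-48) / ((2 - 6)(2 + 6)) = -576/(-32) = 18
  a_0 = (1)(2)(18) / ((0 - 6)(0 + 6)) = 36/(-36) = -1
Hence T_6(x) = 32 x^6 - 48 x^4 + 18 x^2 - 1.

T_6(x); series = 32 x^6 - 48 x^4 + 18 x^2 - 1


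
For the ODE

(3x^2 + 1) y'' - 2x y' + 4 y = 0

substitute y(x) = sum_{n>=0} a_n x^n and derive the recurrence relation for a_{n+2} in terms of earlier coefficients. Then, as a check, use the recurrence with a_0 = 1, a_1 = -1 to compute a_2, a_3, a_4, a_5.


Substitute y = sum_n a_n x^n.
(1 + 3 x^2) y'' contributes (n+2)(n+1) a_{n+2} + 3 n(n-1) a_n at x^n.
-2 x y'(x) contributes -2 n a_n at x^n.
4 y(x) contributes 4 a_n at x^n.
Matching x^n: (n+2)(n+1) a_{n+2} + (3 n(n-1) - 2 n + 4) a_n = 0.
Thus a_{n+2} = (-3 n(n-1) + 2 n - 4) / ((n+1)(n+2)) * a_n.

Check with a_0 = 1, a_1 = -1 (apply the recurrence for n = 0, 1, 2, 3): a_0 = 1, a_1 = -1, a_2 = -2, a_3 = 1/3, a_4 = 1, a_5 = -4/15.

a_(n+2) = (-3 n(n-1) + 2 n - 4) / ((n+1)(n+2)) * a_n; check: a_0 = 1, a_1 = -1, a_2 = -2, a_3 = 1/3, a_4 = 1, a_5 = -4/15


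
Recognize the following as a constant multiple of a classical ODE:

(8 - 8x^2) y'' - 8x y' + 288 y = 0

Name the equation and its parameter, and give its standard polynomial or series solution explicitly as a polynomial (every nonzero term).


All three coefficients share the factor 8; dividing through by 8 gives  (1 - x^2) y'' - x y' + 36 y = 0.
This matches the Chebyshev equation (1 - x^2) y'' - x y' + n^2 y = 0 (note the -x y' term, not -2x y') with n^2 = 36, so n = 6; the polynomial solution is T_6(x).
With y = sum_k a_k x^k, matching x^k gives (k+2)(k+1) a_{k+2} = (k^2 - n^2) a_k = (k - 6)(k + 6) a_k. The right side vanishes at k = 6, so the series with the parity of 6 terminates at degree 6.
Standard normalization: leading coefficient of T_n is 2^(n-1), so a_6 = 2^5 = 32. Work downward with a_k = (k+1)(k+2) a_{k+2} / ((k - 6)(k + 6)):
  a_4 = (5)(6)(32) / ((4 - 6)(4 + 6)) = 960/(-20) = -48
  a_2 = (3)(4)(-48) / ((2 - 6)(2 + 6)) = -576/(-32) = 18
  a_0 = (1)(2)(18) / ((0 - 6)(0 + 6)) = 36/(-36) = -1
Hence T_6(x) = 32 x^6 - 48 x^4 + 18 x^2 - 1.

T_6(x); series = 32 x^6 - 48 x^4 + 18 x^2 - 1


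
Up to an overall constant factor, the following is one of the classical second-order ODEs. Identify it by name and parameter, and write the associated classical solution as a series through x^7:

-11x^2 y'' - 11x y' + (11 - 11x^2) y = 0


All three coefficients share the factor -11; dividing through by -11 gives  x^2 y'' + x y' + (x^2 - 1) y = 0.
This matches the Bessel equation x^2 y'' + x y' + (x^2 - nu^2) y = 0 with nu^2 = 1, so nu = 1; the solution bounded at x = 0 is J_1(x).
Frobenius at x = 0: indicial roots ±nu; for r = nu the recurrence k(k + 2nu) c_k = -c_{k-2} gives the standard series J_nu(x) = sum_{k>=0} (-1)^k / (k! (k+nu)!) (x/2)^(2k+nu). Evaluate the first 4 terms:
  k = 0: (-1)^0 / (0! * 1! * 2^1) x^1 = 1/(1*1*2) x^1 = (1/2) x^1
  k = 1: (-1)^1 / (1! * 2! * 2^3) x^3 = -1/(1*2*8) x^3 = (-1/16) x^3
  k = 2: (-1)^2 / (2! * 3! * 2^5) x^5 = 1/(2*6*32) x^5 = (1/384) x^5
  k = 3: (-1)^3 / (3! * 4! * 2^7) x^7 = -1/(6*24*128) x^7 = (-1/18432) x^7
Hence J_1(x) = -x^7/18432 + x^5/384 - x^3/16 + x/2 + ....

J_1(x); series = -x^7/18432 + x^5/384 - x^3/16 + x/2


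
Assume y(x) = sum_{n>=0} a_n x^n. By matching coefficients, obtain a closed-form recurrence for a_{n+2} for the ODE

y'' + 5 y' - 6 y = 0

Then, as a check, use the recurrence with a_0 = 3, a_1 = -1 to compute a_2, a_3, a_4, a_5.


Substitute y = sum_n a_n x^n.
y''(x) has coefficient (n+2)(n+1) a_{n+2} at x^n;
5 y'(x) has coefficient 5 (n+1) a_{n+1} at x^n;
-6 y(x) has coefficient -6 a_n at x^n.
Matching x^n: (n+2)(n+1) a_{n+2} + 5 (n+1) a_{n+1} - 6 a_n = 0.
Thus a_{n+2} = [-5 (n+1) a_{n+1} + 6 a_n] / ((n+1)(n+2)).

Check with a_0 = 3, a_1 = -1 (apply the recurrence for n = 0, 1, 2, 3): a_0 = 3, a_1 = -1, a_2 = 23/2, a_3 = -121/6, a_4 = 743/24, a_5 = -4441/120.

a_(n+2) = [-5 (n+1) a_(n+1) + 6 a_n] / ((n+1)(n+2)); check: a_0 = 3, a_1 = -1, a_2 = 23/2, a_3 = -121/6, a_4 = 743/24, a_5 = -4441/120


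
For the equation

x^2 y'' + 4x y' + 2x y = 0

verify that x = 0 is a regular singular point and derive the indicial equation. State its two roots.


Divide by x^2 to reach normal form y'' + P_1(x) y' + P_2(x) y = 0 with P_1(x) = 4/x and P_2(x) = 2/x.
x = 0 is a singular point because the y'-coefficient 4/x has a pole at x = 0 and the y-coefficient 2/x has a pole at x = 0.
It is a regular singular point because x P_1(x) = p(x) = 4 and x^2 P_2(x) = q(x) = 2x are polynomials, hence analytic at x = 0.
p(0) = 4,  q(0) = 0.
Indicial equation: r(r-1) + p(0) r + q(0) = 0, i.e. r^2 + (p(0) - 1) r + q(0) = 0, i.e. r^2 + 3 r = 0.
Discriminant: (3)^2 - 4(0) = 9, so r = (-3 ± 3)/2.
Solving: r_1 = 0, r_2 = -3.

indicial: r^2 + 3 r = 0; roots r_1 = 0, r_2 = -3


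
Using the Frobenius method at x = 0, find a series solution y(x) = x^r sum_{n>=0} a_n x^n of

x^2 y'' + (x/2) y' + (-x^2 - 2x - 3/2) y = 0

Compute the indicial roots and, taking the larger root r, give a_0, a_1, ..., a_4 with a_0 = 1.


Write in Frobenius form y'' + (p(x)/x) y' + (q(x)/x^2) y = 0:
  p(x) = 1/2,  q(x) = -x^2 - 2x - 3/2.
Indicial equation: r(r-1) + (1/2) r + (-3/2) = 0 -> roots r_1 = 3/2, r_2 = -1.
Take r = r_1 = 3/2. Let y(x) = x^r sum_{n>=0} a_n x^n with a_0 = 1.
Substitute y = x^r sum a_n x^n and match x^{r+n}. The recurrence is
  D(n) a_n - 2 a_{n-1} - 1 a_{n-2} = 0,  where D(n) = (r+n)(r+n-1) + (1/2)(r+n) + (-3/2).
  a_n = [2 a_{n-1} + 1 a_{n-2}] / D(n).
Since the indicial polynomial factors as (r - r_1)(r - r_2), D(n) = (r_1 + n - r_1)(r_1 + n - r_2) = n(n + 5/2).
Evaluating step by step (a_0 = 1):
  n = 1: D(1) = 1(1 + 5/2) = 7/2; numerator = 2(1) = 2; a_1 = (2)/(7/2) = 4/7
  n = 2: D(2) = 2(2 + 5/2) = 9; numerator = 2(4/7) + 1(1) = 15/7; a_2 = (15/7)/(9) = 5/21
  n = 3: D(3) = 3(3 + 5/2) = 33/2; numerator = 2(5/21) + 1(4/7) = 22/21; a_3 = (22/21)/(33/2) = 4/63
  n = 4: D(4) = 4(4 + 5/2) = 26; numerator = 2(4/63) + 1(5/21) = 23/63; a_4 = (23/63)/(26) = 23/1638

r = 3/2; a_0 = 1; a_1 = 4/7; a_2 = 5/21; a_3 = 4/63; a_4 = 23/1638


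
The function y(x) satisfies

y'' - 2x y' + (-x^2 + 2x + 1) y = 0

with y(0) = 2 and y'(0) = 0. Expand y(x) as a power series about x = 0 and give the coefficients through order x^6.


Ansatz: y(x) = sum_{n>=0} a_n x^n, so y'(x) = sum_{n>=1} n a_n x^(n-1) and y''(x) = sum_{n>=2} n(n-1) a_n x^(n-2).
Substitute into P(x) y'' + Q(x) y' + R(x) y = 0 with P(x) = 1, Q(x) = -2x, R(x) = -x^2 + 2x + 1, and match powers of x.
Initial conditions: a_0 = 2, a_1 = 0.
Setting the coefficient of each power of x to zero and solving order by order (substituting the coefficients already found):
  x^0: 2 a_2 + a_0 = 0  ->  2 a_2 = -a_0 = -2  ->  a_2 = -1
  x^1: 6 a_3 - a_1 + 2 a_0 = 0  ->  6 a_3 = a_1 - 2 a_0 = -4  ->  a_3 = -2/3
  x^2: 12 a_4 - 3 a_2 + 2 a_1 - a_0 = 0  ->  12 a_4 = 3 a_2 - 2 a_1 + a_0 = -1  ->  a_4 = -1/12
  x^3: 20 a_5 - 5 a_3 + 2 a_2 - a_1 = 0  ->  20 a_5 = 5 a_3 - 2 a_2 + a_1 = -4/3  ->  a_5 = -1/15
  x^4: 30 a_6 - 7 a_4 + 2 a_3 - a_2 = 0  ->  30 a_6 = 7 a_4 - 2 a_3 + a_2 = -1/4  ->  a_6 = -1/120
Truncated series: y(x) = 2 - x^2 - (2/3) x^3 - (1/12) x^4 - (1/15) x^5 - (1/120) x^6 + O(x^7).

a_0 = 2; a_1 = 0; a_2 = -1; a_3 = -2/3; a_4 = -1/12; a_5 = -1/15; a_6 = -1/120


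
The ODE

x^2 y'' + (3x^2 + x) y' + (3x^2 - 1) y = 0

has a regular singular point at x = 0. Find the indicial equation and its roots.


Divide by x^2 to reach normal form y'' + P_1(x) y' + P_2(x) y = 0 with P_1(x) = 3 + 1/x and P_2(x) = 3 - 1/x^2.
x = 0 is a singular point because the y'-coefficient 3 + 1/x has a pole at x = 0 and the y-coefficient 3 - 1/x^2 has a pole at x = 0.
It is a regular singular point because x P_1(x) = p(x) = 3x + 1 and x^2 P_2(x) = q(x) = 3x^2 - 1 are polynomials, hence analytic at x = 0.
p(0) = 1,  q(0) = -1.
Indicial equation: r(r-1) + p(0) r + q(0) = 0, i.e. r^2 + (p(0) - 1) r + q(0) = 0, i.e. r^2 - 1 = 0.
Discriminant: (0)^2 - 4(-1) = 4, so r = (0 ± 2)/2.
Solving: r_1 = 1, r_2 = -1.

indicial: r^2 - 1 = 0; roots r_1 = 1, r_2 = -1


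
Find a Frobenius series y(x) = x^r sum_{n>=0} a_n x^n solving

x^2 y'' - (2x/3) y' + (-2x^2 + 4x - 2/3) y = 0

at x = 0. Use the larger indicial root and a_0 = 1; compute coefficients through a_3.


Write in Frobenius form y'' + (p(x)/x) y' + (q(x)/x^2) y = 0:
  p(x) = -2/3,  q(x) = -2x^2 + 4x - 2/3.
Indicial equation: r(r-1) + (-2/3) r + (-2/3) = 0 -> roots r_1 = 2, r_2 = -1/3.
Take r = r_1 = 2. Let y(x) = x^r sum_{n>=0} a_n x^n with a_0 = 1.
Substitute y = x^r sum a_n x^n and match x^{r+n}. The recurrence is
  D(n) a_n + 4 a_{n-1} - 2 a_{n-2} = 0,  where D(n) = (r+n)(r+n-1) + (-2/3)(r+n) + (-2/3).
  a_n = [-4 a_{n-1} + 2 a_{n-2}] / D(n).
Since the indicial polynomial factors as (r - r_1)(r - r_2), D(n) = (r_1 + n - r_1)(r_1 + n - r_2) = n(n + 7/3).
Evaluating step by step (a_0 = 1):
  n = 1: D(1) = 1(1 + 7/3) = 10/3; numerator = -4(1) = -4; a_1 = (-4)/(10/3) = -6/5
  n = 2: D(2) = 2(2 + 7/3) = 26/3; numerator = -4(-6/5) + 2(1) = 34/5; a_2 = (34/5)/(26/3) = 51/65
  n = 3: D(3) = 3(3 + 7/3) = 16; numerator = -4(51/65) + 2(-6/5) = -72/13; a_3 = (-72/13)/(16) = -9/26

r = 2; a_0 = 1; a_1 = -6/5; a_2 = 51/65; a_3 = -9/26


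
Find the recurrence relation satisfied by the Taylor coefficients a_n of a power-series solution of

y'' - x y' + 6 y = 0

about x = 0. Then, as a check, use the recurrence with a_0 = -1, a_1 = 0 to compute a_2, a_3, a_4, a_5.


Substitute y = sum_n a_n x^n.
y''(x) has coefficient (n+2)(n+1) a_{n+2} at x^n;
-x y'(x) has coefficient -n a_n at x^n (shift);
6 y(x) has coefficient 6 a_n at x^n.
Matching x^n: (n+2)(n+1) a_{n+2} + (-n + 6) a_n = 0.
Thus a_{n+2} = (n - 6) / ((n+1)(n+2)) * a_n.

Check with a_0 = -1, a_1 = 0 (apply the recurrence for n = 0, 1, 2, 3): a_0 = -1, a_1 = 0, a_2 = 3, a_3 = 0, a_4 = -1, a_5 = 0.

a_(n+2) = (n - 6) / ((n+1)(n+2)) * a_n; check: a_0 = -1, a_1 = 0, a_2 = 3, a_3 = 0, a_4 = -1, a_5 = 0


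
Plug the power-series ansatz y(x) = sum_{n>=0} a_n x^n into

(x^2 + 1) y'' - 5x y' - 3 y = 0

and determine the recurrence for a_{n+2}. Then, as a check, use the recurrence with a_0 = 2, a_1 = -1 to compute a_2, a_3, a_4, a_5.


Substitute y = sum_n a_n x^n.
(1 + 1 x^2) y'' contributes (n+2)(n+1) a_{n+2} + n(n-1) a_n at x^n.
-5 x y'(x) contributes -5 n a_n at x^n.
-3 y(x) contributes -3 a_n at x^n.
Matching x^n: (n+2)(n+1) a_{n+2} + (n(n-1) - 5 n - 3) a_n = 0.
Thus a_{n+2} = (-n(n-1) + 5 n + 3) / ((n+1)(n+2)) * a_n.

Check with a_0 = 2, a_1 = -1 (apply the recurrence for n = 0, 1, 2, 3): a_0 = 2, a_1 = -1, a_2 = 3, a_3 = -4/3, a_4 = 11/4, a_5 = -4/5.

a_(n+2) = (-n(n-1) + 5 n + 3) / ((n+1)(n+2)) * a_n; check: a_0 = 2, a_1 = -1, a_2 = 3, a_3 = -4/3, a_4 = 11/4, a_5 = -4/5


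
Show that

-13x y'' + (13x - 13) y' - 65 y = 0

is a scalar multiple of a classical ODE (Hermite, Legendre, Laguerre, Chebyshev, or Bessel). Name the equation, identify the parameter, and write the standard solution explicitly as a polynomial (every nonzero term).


All three coefficients share the factor -13; dividing through by -13 gives  x y'' + (1 - x) y' + 5 y = 0.
This matches the Laguerre equation x y'' + (1 - x) y' + n y = 0 with n = 5; the polynomial solution is L_5(x).
With y = sum_k a_k x^k, matching x^k gives (k+1)k a_{k+1} + (k+1) a_{k+1} - k a_k + n a_k = 0, i.e. (k+1)^2 a_{k+1} = (k - n) a_k = (k - 5) a_k. The right side vanishes at k = 5, so the series terminates at degree 5.
Standard normalization L_n(0) = 1 gives a_0 = 1. Work upward with a_{k+1} = (k - 5) a_k / (k+1)^2:
  a_1 = (0 - 5)(1) / 1^2 = -5/1 = -5
  a_2 = (1 - 5)(-5) / 2^2 = 20/4 = 5
  a_3 = (2 - 5)(5) / 3^2 = -15/9 = -5/3
  a_4 = (3 - 5)(-5/3) / 4^2 = (10/3)/16 = 5/24
  a_5 = (4 - 5)(5/24) / 5^2 = (-5/24)/25 = -1/120
Hence L_5(x) = -x^5/120 + 5 x^4/24 - 5 x^3/3 + 5 x^2 - 5 x + 1.

L_5(x); series = -x^5/120 + 5 x^4/24 - 5 x^3/3 + 5 x^2 - 5 x + 1


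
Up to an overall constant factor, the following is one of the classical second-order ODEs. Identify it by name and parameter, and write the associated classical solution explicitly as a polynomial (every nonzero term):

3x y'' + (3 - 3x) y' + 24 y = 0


All three coefficients share the factor 3; dividing through by 3 gives  x y'' + (1 - x) y' + 8 y = 0.
This matches the Laguerre equation x y'' + (1 - x) y' + n y = 0 with n = 8; the polynomial solution is L_8(x).
With y = sum_k a_k x^k, matching x^k gives (k+1)k a_{k+1} + (k+1) a_{k+1} - k a_k + n a_k = 0, i.e. (k+1)^2 a_{k+1} = (k - n) a_k = (k - 8) a_k. The right side vanishes at k = 8, so the series terminates at degree 8.
Standard normalization L_n(0) = 1 gives a_0 = 1. Work upward with a_{k+1} = (k - 8) a_k / (k+1)^2:
  a_1 = (0 - 8)(1) / 1^2 = -8/1 = -8
  a_2 = (1 - 8)(-8) / 2^2 = 56/4 = 14
  a_3 = (2 - 8)(14) / 3^2 = -84/9 = -28/3
  a_4 = (3 - 8)(-28/3) / 4^2 = (140/3)/16 = 35/12
  a_5 = (4 - 8)(35/12) / 5^2 = (-35/3)/25 = -7/15
  a_6 = (5 - 8)(-7/15) / 6^2 = (7/5)/36 = 7/180
  a_7 = (6 - 8)(7/180) / 7^2 = (-7/90)/49 = -1/630
  a_8 = (7 - 8)(-1/630) / 8^2 = (1/630)/64 = 1/40320
Hence L_8(x) = x^8/40320 - x^7/630 + 7 x^6/180 - 7 x^5/15 + 35 x^4/12 - 28 x^3/3 + 14 x^2 - 8 x + 1.

L_8(x); series = x^8/40320 - x^7/630 + 7 x^6/180 - 7 x^5/15 + 35 x^4/12 - 28 x^3/3 + 14 x^2 - 8 x + 1


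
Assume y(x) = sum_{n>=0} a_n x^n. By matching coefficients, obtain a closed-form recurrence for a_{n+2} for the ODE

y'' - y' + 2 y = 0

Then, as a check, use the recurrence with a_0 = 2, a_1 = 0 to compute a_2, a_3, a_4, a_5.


Substitute y = sum_n a_n x^n.
y''(x) has coefficient (n+2)(n+1) a_{n+2} at x^n;
-y'(x) has coefficient -(n+1) a_{n+1} at x^n;
2 y(x) has coefficient 2 a_n at x^n.
Matching x^n: (n+2)(n+1) a_{n+2} - (n+1) a_{n+1} + 2 a_n = 0.
Thus a_{n+2} = [(n+1) a_{n+1} - 2 a_n] / ((n+1)(n+2)).

Check with a_0 = 2, a_1 = 0 (apply the recurrence for n = 0, 1, 2, 3): a_0 = 2, a_1 = 0, a_2 = -2, a_3 = -2/3, a_4 = 1/6, a_5 = 1/10.

a_(n+2) = [(n+1) a_(n+1) - 2 a_n] / ((n+1)(n+2)); check: a_0 = 2, a_1 = 0, a_2 = -2, a_3 = -2/3, a_4 = 1/6, a_5 = 1/10


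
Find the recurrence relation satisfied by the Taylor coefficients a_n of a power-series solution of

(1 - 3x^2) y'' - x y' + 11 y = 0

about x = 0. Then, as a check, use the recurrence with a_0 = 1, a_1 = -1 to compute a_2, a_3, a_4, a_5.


Substitute y = sum_n a_n x^n.
(1 - 3 x^2) y'' contributes (n+2)(n+1) a_{n+2} - 3 n(n-1) a_n at x^n.
-x y'(x) contributes -n a_n at x^n.
11 y(x) contributes 11 a_n at x^n.
Matching x^n: (n+2)(n+1) a_{n+2} + (-3 n(n-1) - n + 11) a_n = 0.
Thus a_{n+2} = (3 n(n-1) + n - 11) / ((n+1)(n+2)) * a_n.

Check with a_0 = 1, a_1 = -1 (apply the recurrence for n = 0, 1, 2, 3): a_0 = 1, a_1 = -1, a_2 = -11/2, a_3 = 5/3, a_4 = 11/8, a_5 = 5/6.

a_(n+2) = (3 n(n-1) + n - 11) / ((n+1)(n+2)) * a_n; check: a_0 = 1, a_1 = -1, a_2 = -11/2, a_3 = 5/3, a_4 = 11/8, a_5 = 5/6


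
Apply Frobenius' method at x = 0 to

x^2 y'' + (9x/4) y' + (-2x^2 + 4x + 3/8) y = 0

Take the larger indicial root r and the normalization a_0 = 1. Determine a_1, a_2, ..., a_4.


Write in Frobenius form y'' + (p(x)/x) y' + (q(x)/x^2) y = 0:
  p(x) = 9/4,  q(x) = -2x^2 + 4x + 3/8.
Indicial equation: r(r-1) + (9/4) r + (3/8) = 0 -> roots r_1 = -1/2, r_2 = -3/4.
Take r = r_1 = -1/2. Let y(x) = x^r sum_{n>=0} a_n x^n with a_0 = 1.
Substitute y = x^r sum a_n x^n and match x^{r+n}. The recurrence is
  D(n) a_n + 4 a_{n-1} - 2 a_{n-2} = 0,  where D(n) = (r+n)(r+n-1) + (9/4)(r+n) + (3/8).
  a_n = [-4 a_{n-1} + 2 a_{n-2}] / D(n).
Since the indicial polynomial factors as (r - r_1)(r - r_2), D(n) = (r_1 + n - r_1)(r_1 + n - r_2) = n(n + 1/4).
Evaluating step by step (a_0 = 1):
  n = 1: D(1) = 1(1 + 1/4) = 5/4; numerator = -4(1) = -4; a_1 = (-4)/(5/4) = -16/5
  n = 2: D(2) = 2(2 + 1/4) = 9/2; numerator = -4(-16/5) + 2(1) = 74/5; a_2 = (74/5)/(9/2) = 148/45
  n = 3: D(3) = 3(3 + 1/4) = 39/4; numerator = -4(148/45) + 2(-16/5) = -176/9; a_3 = (-176/9)/(39/4) = -704/351
  n = 4: D(4) = 4(4 + 1/4) = 17; numerator = -4(-704/351) + 2(148/45) = 25624/1755; a_4 = (25624/1755)/(17) = 25624/29835

r = -1/2; a_0 = 1; a_1 = -16/5; a_2 = 148/45; a_3 = -704/351; a_4 = 25624/29835


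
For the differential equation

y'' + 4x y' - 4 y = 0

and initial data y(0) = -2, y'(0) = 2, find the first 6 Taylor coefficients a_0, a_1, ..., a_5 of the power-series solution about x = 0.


Ansatz: y(x) = sum_{n>=0} a_n x^n, so y'(x) = sum_{n>=1} n a_n x^(n-1) and y''(x) = sum_{n>=2} n(n-1) a_n x^(n-2).
Substitute into P(x) y'' + Q(x) y' + R(x) y = 0 with P(x) = 1, Q(x) = 4x, R(x) = -4, and match powers of x.
Initial conditions: a_0 = -2, a_1 = 2.
Setting the coefficient of each power of x to zero and solving order by order (substituting the coefficients already found):
  x^0: 2 a_2 - 4 a_0 = 0  ->  2 a_2 = 4 a_0 = -8  ->  a_2 = -4
  x^1: 6 a_3 = 0  ->  a_3 = 0
  x^2: 12 a_4 + 4 a_2 = 0  ->  12 a_4 = -4 a_2 = 16  ->  a_4 = 4/3
  x^3: 20 a_5 + 8 a_3 = 0  ->  20 a_5 = -8 a_3 = 0  ->  a_5 = 0
Truncated series: y(x) = -2 + 2 x - 4 x^2 + (4/3) x^4 + O(x^6).

a_0 = -2; a_1 = 2; a_2 = -4; a_3 = 0; a_4 = 4/3; a_5 = 0


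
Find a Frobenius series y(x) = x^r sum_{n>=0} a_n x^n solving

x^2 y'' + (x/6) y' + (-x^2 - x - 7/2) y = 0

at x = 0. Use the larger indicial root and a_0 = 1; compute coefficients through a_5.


Write in Frobenius form y'' + (p(x)/x) y' + (q(x)/x^2) y = 0:
  p(x) = 1/6,  q(x) = -x^2 - x - 7/2.
Indicial equation: r(r-1) + (1/6) r + (-7/2) = 0 -> roots r_1 = 7/3, r_2 = -3/2.
Take r = r_1 = 7/3. Let y(x) = x^r sum_{n>=0} a_n x^n with a_0 = 1.
Substitute y = x^r sum a_n x^n and match x^{r+n}. The recurrence is
  D(n) a_n - 1 a_{n-1} - 1 a_{n-2} = 0,  where D(n) = (r+n)(r+n-1) + (1/6)(r+n) + (-7/2).
  a_n = [1 a_{n-1} + 1 a_{n-2}] / D(n).
Since the indicial polynomial factors as (r - r_1)(r - r_2), D(n) = (r_1 + n - r_1)(r_1 + n - r_2) = n(n + 23/6).
Evaluating step by step (a_0 = 1):
  n = 1: D(1) = 1(1 + 23/6) = 29/6; numerator = 1(1) = 1; a_1 = (1)/(29/6) = 6/29
  n = 2: D(2) = 2(2 + 23/6) = 35/3; numerator = 1(6/29) + 1(1) = 35/29; a_2 = (35/29)/(35/3) = 3/29
  n = 3: D(3) = 3(3 + 23/6) = 41/2; numerator = 1(3/29) + 1(6/29) = 9/29; a_3 = (9/29)/(41/2) = 18/1189
  n = 4: D(4) = 4(4 + 23/6) = 94/3; numerator = 1(18/1189) + 1(3/29) = 141/1189; a_4 = (141/1189)/(94/3) = 9/2378
  n = 5: D(5) = 5(5 + 23/6) = 265/6; numerator = 1(9/2378) + 1(18/1189) = 45/2378; a_5 = (45/2378)/(265/6) = 27/63017

r = 7/3; a_0 = 1; a_1 = 6/29; a_2 = 3/29; a_3 = 18/1189; a_4 = 9/2378; a_5 = 27/63017


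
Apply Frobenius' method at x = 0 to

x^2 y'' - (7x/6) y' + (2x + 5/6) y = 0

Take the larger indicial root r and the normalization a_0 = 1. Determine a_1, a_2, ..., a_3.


Write in Frobenius form y'' + (p(x)/x) y' + (q(x)/x^2) y = 0:
  p(x) = -7/6,  q(x) = 2x + 5/6.
Indicial equation: r(r-1) + (-7/6) r + (5/6) = 0 -> roots r_1 = 5/3, r_2 = 1/2.
Take r = r_1 = 5/3. Let y(x) = x^r sum_{n>=0} a_n x^n with a_0 = 1.
Substitute y = x^r sum a_n x^n and match x^{r+n}. The recurrence is
  D(n) a_n + 2 a_{n-1} = 0,  where D(n) = (r+n)(r+n-1) + (-7/6)(r+n) + (5/6).
  a_n = -2 / D(n) * a_{n-1}.
Since the indicial polynomial factors as (r - r_1)(r - r_2), D(n) = (r_1 + n - r_1)(r_1 + n - r_2) = n(n + 7/6).
Evaluating step by step (a_0 = 1):
  n = 1: D(1) = 1(1 + 7/6) = 13/6; numerator = -2(1) = -2; a_1 = (-2)/(13/6) = -12/13
  n = 2: D(2) = 2(2 + 7/6) = 19/3; numerator = -2(-12/13) = 24/13; a_2 = (24/13)/(19/3) = 72/247
  n = 3: D(3) = 3(3 + 7/6) = 25/2; numerator = -2(72/247) = -144/247; a_3 = (-144/247)/(25/2) = -288/6175

r = 5/3; a_0 = 1; a_1 = -12/13; a_2 = 72/247; a_3 = -288/6175


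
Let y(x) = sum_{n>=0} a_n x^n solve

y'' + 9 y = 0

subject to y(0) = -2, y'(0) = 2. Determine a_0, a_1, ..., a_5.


Ansatz: y(x) = sum_{n>=0} a_n x^n, so y'(x) = sum_{n>=1} n a_n x^(n-1) and y''(x) = sum_{n>=2} n(n-1) a_n x^(n-2).
Substitute into P(x) y'' + Q(x) y' + R(x) y = 0 with P(x) = 1, Q(x) = 0, R(x) = 9, and match powers of x.
Initial conditions: a_0 = -2, a_1 = 2.
Setting the coefficient of each power of x to zero and solving order by order (substituting the coefficients already found):
  x^0: 2 a_2 + 9 a_0 = 0  ->  2 a_2 = -9 a_0 = 18  ->  a_2 = 9
  x^1: 6 a_3 + 9 a_1 = 0  ->  6 a_3 = -9 a_1 = -18  ->  a_3 = -3
  x^2: 12 a_4 + 9 a_2 = 0  ->  12 a_4 = -9 a_2 = -81  ->  a_4 = -27/4
  x^3: 20 a_5 + 9 a_3 = 0  ->  20 a_5 = -9 a_3 = 27  ->  a_5 = 27/20
Truncated series: y(x) = -2 + 2 x + 9 x^2 - 3 x^3 - (27/4) x^4 + (27/20) x^5 + O(x^6).

a_0 = -2; a_1 = 2; a_2 = 9; a_3 = -3; a_4 = -27/4; a_5 = 27/20


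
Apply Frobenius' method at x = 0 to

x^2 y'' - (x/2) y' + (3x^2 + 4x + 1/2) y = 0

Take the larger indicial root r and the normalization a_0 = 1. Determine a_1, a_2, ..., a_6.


Write in Frobenius form y'' + (p(x)/x) y' + (q(x)/x^2) y = 0:
  p(x) = -1/2,  q(x) = 3x^2 + 4x + 1/2.
Indicial equation: r(r-1) + (-1/2) r + (1/2) = 0 -> roots r_1 = 1, r_2 = 1/2.
Take r = r_1 = 1. Let y(x) = x^r sum_{n>=0} a_n x^n with a_0 = 1.
Substitute y = x^r sum a_n x^n and match x^{r+n}. The recurrence is
  D(n) a_n + 4 a_{n-1} + 3 a_{n-2} = 0,  where D(n) = (r+n)(r+n-1) + (-1/2)(r+n) + (1/2).
  a_n = [-4 a_{n-1} - 3 a_{n-2}] / D(n).
Since the indicial polynomial factors as (r - r_1)(r - r_2), D(n) = (r_1 + n - r_1)(r_1 + n - r_2) = n(n + 1/2).
Evaluating step by step (a_0 = 1):
  n = 1: D(1) = 1(1 + 1/2) = 3/2; numerator = -4(1) = -4; a_1 = (-4)/(3/2) = -8/3
  n = 2: D(2) = 2(2 + 1/2) = 5; numerator = -4(-8/3) - 3(1) = 23/3; a_2 = (23/3)/(5) = 23/15
  n = 3: D(3) = 3(3 + 1/2) = 21/2; numerator = -4(23/15) - 3(-8/3) = 28/15; a_3 = (28/15)/(21/2) = 8/45
  n = 4: D(4) = 4(4 + 1/2) = 18; numerator = -4(8/45) - 3(23/15) = -239/45; a_4 = (-239/45)/(18) = -239/810
  n = 5: D(5) = 5(5 + 1/2) = 55/2; numerator = -4(-239/810) - 3(8/45) = 262/405; a_5 = (262/405)/(55/2) = 524/22275
  n = 6: D(6) = 6(6 + 1/2) = 39; numerator = -4(524/22275) - 3(-239/810) = 35243/44550; a_6 = (35243/44550)/(39) = 2711/133650

r = 1; a_0 = 1; a_1 = -8/3; a_2 = 23/15; a_3 = 8/45; a_4 = -239/810; a_5 = 524/22275; a_6 = 2711/133650
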